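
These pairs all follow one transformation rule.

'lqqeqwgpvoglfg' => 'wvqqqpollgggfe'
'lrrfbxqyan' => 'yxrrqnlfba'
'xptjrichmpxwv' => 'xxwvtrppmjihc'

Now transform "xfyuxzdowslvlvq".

zyxxwvvusqollfd

The pattern: sort the characters into reverse alphabetical order.
On "xfyuxzdowslvlvq" that produces "zyxxwvvusqollfd".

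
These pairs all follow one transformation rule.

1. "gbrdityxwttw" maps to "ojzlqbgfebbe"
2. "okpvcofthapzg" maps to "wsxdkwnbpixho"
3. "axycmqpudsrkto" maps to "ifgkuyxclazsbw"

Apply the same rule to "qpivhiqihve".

yxqdpqyqpdm

What's happening: shift every letter 8 places forward in the alphabet (wrapping around).
Doing the same to "qpivhiqihve": "yxqdpqyqpdm".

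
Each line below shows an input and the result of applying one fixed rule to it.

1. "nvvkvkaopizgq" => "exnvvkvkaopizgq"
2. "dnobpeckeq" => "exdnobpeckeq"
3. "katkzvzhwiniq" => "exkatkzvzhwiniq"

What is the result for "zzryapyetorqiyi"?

exzzryapyetorqiyi

Each output is the input with this applied: prepend "ex".
On "zzryapyetorqiyi" that produces "exzzryapyetorqiyi".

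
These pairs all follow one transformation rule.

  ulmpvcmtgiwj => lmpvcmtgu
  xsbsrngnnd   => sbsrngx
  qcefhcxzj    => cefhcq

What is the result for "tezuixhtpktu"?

Rule — delete the last 3 characters, then move the first character to the end.
Applying that to "tezuixhtpktu" gives "ezuixhtpt".

ezuixhtpt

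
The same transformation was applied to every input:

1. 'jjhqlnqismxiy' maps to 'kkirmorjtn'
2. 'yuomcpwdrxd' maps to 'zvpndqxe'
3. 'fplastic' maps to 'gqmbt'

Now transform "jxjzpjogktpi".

What's happening: shift every letter 1 place forward in the alphabet (wrapping around), then delete the last 3 characters.
"jxjzpjogktpi" → "kykaqkphluqj" → "kykaqkphl".
(Check on "yuomcpwdrxd": → "zvpndqxesye" → "zvpndqxe" ✓)

kykaqkphl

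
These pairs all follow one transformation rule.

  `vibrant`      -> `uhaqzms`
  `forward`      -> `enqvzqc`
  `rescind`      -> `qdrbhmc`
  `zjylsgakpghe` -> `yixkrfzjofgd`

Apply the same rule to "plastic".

Rule — shift every letter 1 place backward in the alphabet (wrapping around).
Doing the same to "plastic": "okzrshb".

okzrshb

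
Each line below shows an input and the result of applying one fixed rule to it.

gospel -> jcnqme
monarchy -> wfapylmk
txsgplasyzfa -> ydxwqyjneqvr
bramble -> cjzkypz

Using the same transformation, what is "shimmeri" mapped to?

The transformation: shift every letter 2 places backward in the alphabet (wrapping around), then reverse the string.
Working it through for "shimmeri": intermediate "qfgkkcpg", final "gpckkgfq".

gpckkgfq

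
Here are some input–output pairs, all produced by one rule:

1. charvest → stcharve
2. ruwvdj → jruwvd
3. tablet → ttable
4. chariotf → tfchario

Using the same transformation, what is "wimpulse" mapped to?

sewimpul

Each output is the input with this applied: swap the front and back halves of the string, then move the first 2 characters to the end (rotate left by 2).
Starting from "wimpulse": after the first operation, "ulsewimp"; after the second, "sewimpul".
(Check on "charvest": → "vestchar" → "stcharve" ✓)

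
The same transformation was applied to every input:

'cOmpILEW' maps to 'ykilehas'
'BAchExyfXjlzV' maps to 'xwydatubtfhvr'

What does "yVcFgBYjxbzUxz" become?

urybcxuftxvqtv

The rule is to shift every letter 4 places backward in the alphabet (wrapping around), then convert every letter to lowercase.
Working it through for "yVcFgBYjxbzUxz": intermediate "uRyBcXUftxvQtv", final "urybcxuftxvqtv".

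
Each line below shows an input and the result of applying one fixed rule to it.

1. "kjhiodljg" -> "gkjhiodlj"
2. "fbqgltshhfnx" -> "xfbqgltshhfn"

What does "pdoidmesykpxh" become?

In each case the input is transformed by: move the last character to the front.
Doing the same to "pdoidmesykpxh": "hpdoidmesykpx".

hpdoidmesykpx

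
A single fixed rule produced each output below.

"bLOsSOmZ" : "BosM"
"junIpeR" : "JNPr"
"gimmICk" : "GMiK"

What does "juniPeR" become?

The transformation: flip the case of every letter, then keep every other character starting from the first (positions 1st, 3rd, 5th, ...).
For "juniPeR", step one produces "JUNIpEr"; step two turns that into "JNpr".

JNpr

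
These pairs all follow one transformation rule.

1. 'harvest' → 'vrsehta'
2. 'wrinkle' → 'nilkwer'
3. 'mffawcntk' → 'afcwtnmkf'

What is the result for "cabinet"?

ibencta

Each output is the input with this applied: move the first 2 characters to the end (rotate left by 2), then swap each adjacent pair of characters (1↔2, 3↔4, ...).
Applying both steps to "cabinet": "binetca", then "ibencta".
(Check on "wrinkle": → "inklewr" → "nilkwer" ✓)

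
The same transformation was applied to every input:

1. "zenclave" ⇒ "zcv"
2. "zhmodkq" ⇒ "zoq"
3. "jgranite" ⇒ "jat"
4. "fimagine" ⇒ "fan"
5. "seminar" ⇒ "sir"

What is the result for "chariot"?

Rule — keep one character in every 3, starting at position 1 (positions 1st, 4th, 7th, ...).
So "chariot" becomes "crt".

crt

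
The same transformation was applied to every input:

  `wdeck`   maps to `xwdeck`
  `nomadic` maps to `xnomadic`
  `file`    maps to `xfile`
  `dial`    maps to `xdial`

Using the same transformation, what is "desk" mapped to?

The transformation: prepend "x".
On "desk" that produces "xdesk".

xdesk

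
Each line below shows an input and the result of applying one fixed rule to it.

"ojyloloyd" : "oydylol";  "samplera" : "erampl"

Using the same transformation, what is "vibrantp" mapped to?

ntpbra

Looking at the pairs, the operation is to delete the first 2 characters, then move the last 3 characters to the front (rotate right by 3).
Starting from "vibrantp": after the first operation, "brantp"; after the second, "ntpbra".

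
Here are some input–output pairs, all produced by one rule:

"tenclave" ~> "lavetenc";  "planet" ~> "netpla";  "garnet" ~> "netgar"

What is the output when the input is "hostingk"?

In each case the input is transformed by: swap the front and back halves of the string.
"hostingk" → "ingkhost".

ingkhost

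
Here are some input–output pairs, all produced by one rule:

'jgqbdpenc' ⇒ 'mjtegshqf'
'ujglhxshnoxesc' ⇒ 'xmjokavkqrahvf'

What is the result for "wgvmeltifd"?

zjyphowlig

What's happening: shift every letter 3 places forward in the alphabet (wrapping around).
On "wgvmeltifd" that produces "zjyphowlig".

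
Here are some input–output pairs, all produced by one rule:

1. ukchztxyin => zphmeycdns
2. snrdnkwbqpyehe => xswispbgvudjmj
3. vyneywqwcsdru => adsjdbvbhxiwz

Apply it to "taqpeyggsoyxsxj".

yfvujdllxtdcxco

Each output is the input with this applied: shift every letter 5 places forward in the alphabet (wrapping around).
Applying that to "taqpeyggsoyxsxj" gives "yfvujdllxtdcxco".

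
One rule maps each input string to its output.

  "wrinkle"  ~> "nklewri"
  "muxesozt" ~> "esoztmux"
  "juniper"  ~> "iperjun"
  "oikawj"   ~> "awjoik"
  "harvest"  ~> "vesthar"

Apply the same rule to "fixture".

Rule — move the first 3 characters to the end (rotate left by 3).
On "fixture" that produces "turefix".

turefix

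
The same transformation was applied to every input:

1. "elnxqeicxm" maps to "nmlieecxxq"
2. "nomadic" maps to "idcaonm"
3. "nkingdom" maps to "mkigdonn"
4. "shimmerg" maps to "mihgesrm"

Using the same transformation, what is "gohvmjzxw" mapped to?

vomjhgzxw

Rule — sort the characters into reverse alphabetical order, then move the first 3 characters to the end (rotate left by 3).
Working it through for "gohvmjzxw": intermediate "zxwvomjhg", final "vomjhgzxw".
(Check on "nomadic": → "onmidca" → "idcaonm" ✓)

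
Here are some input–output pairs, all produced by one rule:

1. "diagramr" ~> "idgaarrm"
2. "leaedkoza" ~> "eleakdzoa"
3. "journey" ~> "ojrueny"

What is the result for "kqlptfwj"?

The rule is to swap each adjacent pair of characters (1↔2, 3↔4, ...).
Applying that to "kqlptfwj" gives "qkplftjw".

qkplftjw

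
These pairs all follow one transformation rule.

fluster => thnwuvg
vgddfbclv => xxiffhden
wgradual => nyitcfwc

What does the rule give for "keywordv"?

xmgayqtf

What's happening: move the last character to the front, then shift every letter 2 places forward in the alphabet (wrapping around).
"keywordv" → "vkeyword" → "xmgayqtf".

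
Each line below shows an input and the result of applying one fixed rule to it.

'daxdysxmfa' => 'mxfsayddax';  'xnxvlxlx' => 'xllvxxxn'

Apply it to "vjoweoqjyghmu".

Each output is the input with this applied: move the last 3 characters to the front (rotate right by 3), then take characters alternately from the front and the back (1st, last, 2nd, 2nd-last, ...).
For "vjoweoqjyghmu", step one produces "hmuvjoweoqjyg"; step two turns that into "hgmyujvqjooew".
(Check on "xnxvlxlx": → "xlxxnxvl" → "xllvxxxn" ✓)

hgmyujvqjooew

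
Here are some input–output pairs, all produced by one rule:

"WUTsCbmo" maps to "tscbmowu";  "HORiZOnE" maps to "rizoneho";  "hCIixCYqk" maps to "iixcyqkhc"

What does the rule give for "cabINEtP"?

Each output is the input with this applied: move the first 2 characters to the end (rotate left by 2), then convert every letter to lowercase.
For "cabINEtP", step one produces "bINEtPca"; step two turns that into "binetpca".

binetpca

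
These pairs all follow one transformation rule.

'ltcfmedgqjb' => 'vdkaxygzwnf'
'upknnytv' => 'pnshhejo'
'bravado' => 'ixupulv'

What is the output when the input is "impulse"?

Each output is the input with this applied: shift every letter 6 places backward in the alphabet (wrapping around), then reverse the string.
Doing the same to "impulse": "ymfojgc".
(Check on "bravado": → "vlupuxi" → "ixupulv" ✓)

ymfojgc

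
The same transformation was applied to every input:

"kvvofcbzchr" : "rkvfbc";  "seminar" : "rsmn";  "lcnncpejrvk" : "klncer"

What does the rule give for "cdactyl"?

lcat

Rule — keep every other character starting from the first (positions 1st, 3rd, 5th, ...), then move the last character to the front.
"cdactyl" → "catl" → "lcat".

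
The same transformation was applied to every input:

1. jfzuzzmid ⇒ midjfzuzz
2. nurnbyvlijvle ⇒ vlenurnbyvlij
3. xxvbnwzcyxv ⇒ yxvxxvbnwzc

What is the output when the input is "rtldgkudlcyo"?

cyortldgkudl

In each case the input is transformed by: move the last 3 characters to the front (rotate right by 3).
Doing the same to "rtldgkudlcyo": "cyortldgkudl".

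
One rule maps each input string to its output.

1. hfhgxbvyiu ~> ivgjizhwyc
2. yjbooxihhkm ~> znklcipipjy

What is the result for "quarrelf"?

Each output is the input with this applied: take characters alternately from the front and the back (1st, last, 2nd, 2nd-last, ...), then shift every letter 1 place forward in the alphabet (wrapping around).
"quarrelf" → "qfulaerr" → "rgvmbfss".

rgvmbfss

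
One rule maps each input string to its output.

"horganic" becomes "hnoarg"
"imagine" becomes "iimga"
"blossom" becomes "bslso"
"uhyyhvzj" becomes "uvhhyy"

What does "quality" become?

qiula

Rule — delete the last 2 characters, then take characters alternately from the front and the back (1st, last, 2nd, 2nd-last, ...).
For "quality", step one produces "quali"; step two turns that into "qiula".
(Check on "blossom": → "bloss" → "bslso" ✓)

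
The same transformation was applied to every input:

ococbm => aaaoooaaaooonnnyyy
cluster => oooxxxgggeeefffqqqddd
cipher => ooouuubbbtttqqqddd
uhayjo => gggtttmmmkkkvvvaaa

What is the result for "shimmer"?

The pattern: shift every letter 12 places forward in the alphabet (wrapping around), then repeat every character 3 times.
Doing the same to "shimmer": "eeetttuuuyyyyyyqqqddd".

eeetttuuuyyyyyyqqqddd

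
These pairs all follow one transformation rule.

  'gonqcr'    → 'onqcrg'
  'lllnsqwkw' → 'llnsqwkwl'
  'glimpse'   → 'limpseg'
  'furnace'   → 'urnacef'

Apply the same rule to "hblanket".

The pattern: move the first character to the end.
Applying that to "hblanket" gives "blanketh".

blanketh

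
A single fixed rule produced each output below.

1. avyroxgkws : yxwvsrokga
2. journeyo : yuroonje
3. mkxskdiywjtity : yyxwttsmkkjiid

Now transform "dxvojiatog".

xvtoojigda

What's happening: sort the characters into reverse alphabetical order.
So "dxvojiatog" becomes "xvtoojigda".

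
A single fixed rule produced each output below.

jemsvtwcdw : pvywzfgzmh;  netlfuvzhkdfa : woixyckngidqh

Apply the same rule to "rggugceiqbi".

The rule is to shift every letter 3 places forward in the alphabet (wrapping around), then move the first 2 characters to the end (rotate left by 2).
Working it through for "rggugceiqbi": intermediate "ujjxjfhltel", final "jxjfhlteluj".
(Check on "jemsvtwcdw": → "mhpvywzfgz" → "pvywzfgzmh" ✓)

jxjfhlteluj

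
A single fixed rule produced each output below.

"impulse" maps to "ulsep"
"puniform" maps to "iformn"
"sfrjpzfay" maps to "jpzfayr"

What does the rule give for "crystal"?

The transformation: delete the first 2 characters, then move the first character to the end.
For "crystal" the result is "staly".

staly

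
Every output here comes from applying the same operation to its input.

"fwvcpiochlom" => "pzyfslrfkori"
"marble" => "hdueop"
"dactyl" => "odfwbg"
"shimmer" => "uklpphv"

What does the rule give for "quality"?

bxdolwt

Rule — swap the first and last characters, then shift every letter 3 places forward in the alphabet (wrapping around).
Applying both steps to "quality": "yualitq", then "bxdolwt".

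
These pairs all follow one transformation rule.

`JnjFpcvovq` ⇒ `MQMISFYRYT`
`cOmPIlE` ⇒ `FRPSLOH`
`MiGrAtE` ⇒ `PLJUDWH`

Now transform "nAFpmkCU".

Looking at the pairs, the operation is to shift every letter 3 places forward in the alphabet (wrapping around), then convert every letter to uppercase.
"nAFpmkCU" → "qDIspnFX" → "QDISPNFX".
(Check on "JnjFpcvovq": → "MqmIsfyryt" → "MQMISFYRYT" ✓)

QDISPNFX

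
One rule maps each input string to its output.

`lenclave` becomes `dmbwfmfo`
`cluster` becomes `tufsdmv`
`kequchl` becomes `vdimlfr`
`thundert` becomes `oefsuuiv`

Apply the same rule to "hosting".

ujohipt

What's happening: move the first 3 characters to the end (rotate left by 3), then shift every letter 1 place forward in the alphabet (wrapping around).
For "hosting", step one produces "tinghos"; step two turns that into "ujohipt".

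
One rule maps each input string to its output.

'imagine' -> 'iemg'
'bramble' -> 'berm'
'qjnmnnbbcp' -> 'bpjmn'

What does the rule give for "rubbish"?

Looking at the pairs, the operation is to move the last 3 characters to the front (rotate right by 3), then keep every other character starting from the first (positions 1st, 3rd, 5th, ...).
Working it through for "rubbish": intermediate "ishrubb", final "ihub".

ihub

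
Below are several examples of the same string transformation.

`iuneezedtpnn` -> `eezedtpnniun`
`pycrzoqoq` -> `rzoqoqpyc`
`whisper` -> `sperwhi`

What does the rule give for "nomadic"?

adicnom

The pattern: move the first 3 characters to the end (rotate left by 3).
For "nomadic" the result is "adicnom".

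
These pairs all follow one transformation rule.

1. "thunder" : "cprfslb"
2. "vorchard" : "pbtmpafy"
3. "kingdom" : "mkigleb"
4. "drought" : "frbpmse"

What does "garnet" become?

creypl

Looking at the pairs, the operation is to shift every letter 2 places backward in the alphabet (wrapping around), then move the last 2 characters to the front (rotate right by 2).
On "garnet": the first step gives "eyplcr", and the second then gives "creypl".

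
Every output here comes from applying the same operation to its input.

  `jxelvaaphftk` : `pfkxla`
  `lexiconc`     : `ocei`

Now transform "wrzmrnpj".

Rule — keep every other character starting from the second (positions 2nd, 4th, 6th, ...), then swap the front and back halves of the string.
For "wrzmrnpj", step one produces "rmnj"; step two turns that into "njrm".

njrm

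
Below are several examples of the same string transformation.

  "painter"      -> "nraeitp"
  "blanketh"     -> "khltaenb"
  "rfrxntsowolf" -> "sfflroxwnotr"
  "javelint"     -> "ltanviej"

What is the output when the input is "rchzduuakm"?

In each case the input is transformed by: take characters alternately from the front and the back (1st, last, 2nd, 2nd-last, ...), then swap the first and last characters.
For "rchzduuakm", step one produces "rmckhazudu"; step two turns that into "umckhazudr".
(Check on "javelint": → "jtanviel" → "ltanviej" ✓)

umckhazudr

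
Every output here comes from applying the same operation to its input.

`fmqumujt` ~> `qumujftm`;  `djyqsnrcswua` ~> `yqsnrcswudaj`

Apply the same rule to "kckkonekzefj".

Each output is the input with this applied: swap the first and last characters, then move the first 2 characters to the end (rotate left by 2).
"kckkonekzefj" → "jckkonekzefk" → "kkonekzefkjc".

kkonekzefkjc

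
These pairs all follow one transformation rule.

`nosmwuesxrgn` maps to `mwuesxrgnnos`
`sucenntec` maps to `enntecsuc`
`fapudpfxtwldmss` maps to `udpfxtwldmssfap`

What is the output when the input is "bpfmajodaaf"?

majodaafbpf

Each output is the input with this applied: move the first 3 characters to the end (rotate left by 3).
Applying that to "bpfmajodaaf" gives "majodaafbpf".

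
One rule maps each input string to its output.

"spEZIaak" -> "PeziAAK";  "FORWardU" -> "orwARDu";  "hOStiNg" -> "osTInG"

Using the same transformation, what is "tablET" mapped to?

The rule is to delete the first character, then flip the case of every letter.
For "tablET", step one produces "ablET"; step two turns that into "ABLet".

ABLet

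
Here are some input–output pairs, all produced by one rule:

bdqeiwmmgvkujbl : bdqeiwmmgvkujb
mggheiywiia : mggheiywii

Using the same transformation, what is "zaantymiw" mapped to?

zaantymi

The rule is to delete the last character.
For "zaantymiw" the result is "zaantymi".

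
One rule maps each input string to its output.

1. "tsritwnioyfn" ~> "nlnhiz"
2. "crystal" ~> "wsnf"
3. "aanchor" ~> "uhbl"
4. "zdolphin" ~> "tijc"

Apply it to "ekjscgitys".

The pattern: shift every letter 6 places backward in the alphabet (wrapping around), then keep every other character starting from the first (positions 1st, 3rd, 5th, ...).
On "ekjscgitys": the first step gives "yedmwacnsm", and the second then gives "ydwcs".

ydwcs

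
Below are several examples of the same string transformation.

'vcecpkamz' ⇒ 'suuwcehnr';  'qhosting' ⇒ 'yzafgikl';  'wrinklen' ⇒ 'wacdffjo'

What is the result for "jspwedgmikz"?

vwyabcehkor

The rule is to sort the characters into alphabetical order, then shift every letter 8 places backward in the alphabet (wrapping around).
Working it through for "jspwedgmikz": intermediate "degijkmpswz", final "vwyabcehkor".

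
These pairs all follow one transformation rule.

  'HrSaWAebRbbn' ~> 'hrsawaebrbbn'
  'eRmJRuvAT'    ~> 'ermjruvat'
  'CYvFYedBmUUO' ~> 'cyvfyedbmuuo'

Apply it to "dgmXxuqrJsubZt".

The transformation: convert every letter to lowercase.
So "dgmXxuqrJsubZt" becomes "dgmxxuqrjsubzt".

dgmxxuqrjsubzt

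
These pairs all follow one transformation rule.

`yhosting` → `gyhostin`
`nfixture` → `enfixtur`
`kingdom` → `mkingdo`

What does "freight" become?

The pattern: move the last character to the front.
"freight" → "tfreigh".

tfreigh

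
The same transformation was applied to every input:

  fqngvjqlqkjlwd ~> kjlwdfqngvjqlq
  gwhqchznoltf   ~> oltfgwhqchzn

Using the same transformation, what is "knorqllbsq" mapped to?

Rule — swap the front and back halves of the string, then move the first 2 characters to the end (rotate left by 2).
For "knorqllbsq" the result is "bsqknorqll".

bsqknorqll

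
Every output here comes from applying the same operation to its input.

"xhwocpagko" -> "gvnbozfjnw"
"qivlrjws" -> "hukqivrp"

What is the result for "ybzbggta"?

ayaffszx

In each case the input is transformed by: shift every letter 1 place backward in the alphabet (wrapping around), then move the first character to the end.
On "ybzbggta": the first step gives "xayaffsz", and the second then gives "ayaffszx".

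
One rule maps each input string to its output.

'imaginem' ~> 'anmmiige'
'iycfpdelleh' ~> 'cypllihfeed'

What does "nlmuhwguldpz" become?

dzwuupnmllhg

What's happening: sort the characters into reverse alphabetical order, then move the last character to the front.
Applying both steps to "nlmuhwguldpz": "zwuupnmllhgd", then "dzwuupnmllhg".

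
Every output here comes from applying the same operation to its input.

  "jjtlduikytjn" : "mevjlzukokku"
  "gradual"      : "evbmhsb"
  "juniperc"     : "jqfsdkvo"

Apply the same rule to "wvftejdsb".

ufketcxwg

Looking at the pairs, the operation is to shift every letter 1 place forward in the alphabet (wrapping around), then move the first 3 characters to the end (rotate left by 3).
"wvftejdsb" → "ufketcxwg".
(Check on "gradual": → "hsbevbm" → "evbmhsb" ✓)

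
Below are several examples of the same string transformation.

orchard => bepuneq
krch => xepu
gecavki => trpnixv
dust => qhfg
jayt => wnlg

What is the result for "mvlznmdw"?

What's happening: shift every letter 13 places forward in the alphabet (wrapping around) — i.e. ROT13.
Applying that to "mvlznmdw" gives "ziymazqj".

ziymazqj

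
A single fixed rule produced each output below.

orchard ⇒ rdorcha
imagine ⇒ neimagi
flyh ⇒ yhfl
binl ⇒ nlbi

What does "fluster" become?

erflust

What's happening: move the last 2 characters to the front (rotate right by 2).
For "fluster" the result is "erflust".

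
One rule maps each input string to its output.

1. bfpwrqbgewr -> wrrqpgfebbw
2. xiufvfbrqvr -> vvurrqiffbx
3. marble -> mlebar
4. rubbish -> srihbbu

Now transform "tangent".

tnngeat

The rule is to sort the characters into reverse alphabetical order, then move the first character to the end.
"tangent" → "ttnngea" → "tnngeat".
(Check on "xiufvfbrqvr": → "xvvurrqiffb" → "vvurrqiffbx" ✓)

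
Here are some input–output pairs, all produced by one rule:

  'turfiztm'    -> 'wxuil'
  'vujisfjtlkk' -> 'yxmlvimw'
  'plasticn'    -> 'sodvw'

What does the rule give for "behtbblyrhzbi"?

ehkweeobuk

Rule — delete the last 3 characters, then shift every letter 3 places forward in the alphabet (wrapping around).
Applying both steps to "behtbblyrhzbi": "behtbblyrh", then "ehkweeobuk".
(Check on "turfiztm": → "turfi" → "wxuil" ✓)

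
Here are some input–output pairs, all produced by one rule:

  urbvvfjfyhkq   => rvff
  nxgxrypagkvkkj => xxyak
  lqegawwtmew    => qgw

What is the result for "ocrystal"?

cy

In each case the input is transformed by: keep every other character starting from the second (positions 2nd, 4th, 6th, ...), then delete the last 2 characters.
For "ocrystal", step one produces "cytl"; step two turns that into "cy".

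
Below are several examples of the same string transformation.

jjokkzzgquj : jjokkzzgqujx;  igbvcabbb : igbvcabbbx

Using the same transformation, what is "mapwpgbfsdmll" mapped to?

mapwpgbfsdmllx

The transformation: append "x".
"mapwpgbfsdmll" → "mapwpgbfsdmllx".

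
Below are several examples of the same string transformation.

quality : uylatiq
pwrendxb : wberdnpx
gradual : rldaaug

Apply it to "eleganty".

What's happening: swap the first and last characters, then swap each adjacent pair of characters (1↔2, 3↔4, ...).
Applying both steps to "eleganty": "ylegante", then "lygenaet".

lygenaet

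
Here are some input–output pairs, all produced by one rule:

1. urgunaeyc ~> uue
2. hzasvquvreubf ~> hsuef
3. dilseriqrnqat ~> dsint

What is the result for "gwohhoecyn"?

In each case the input is transformed by: keep one character in every 3, starting at position 1 (positions 1st, 4th, 7th, ...).
Applying that to "gwohhoecyn" gives "ghen".

ghen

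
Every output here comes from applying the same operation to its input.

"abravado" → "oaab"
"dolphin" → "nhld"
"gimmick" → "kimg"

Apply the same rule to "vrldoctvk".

What's happening: reverse the string, then keep every other character starting from the first (positions 1st, 3rd, 5th, ...).
On "vrldoctvk": the first step gives "kvtcodlrv", and the second then gives "ktolv".

ktolv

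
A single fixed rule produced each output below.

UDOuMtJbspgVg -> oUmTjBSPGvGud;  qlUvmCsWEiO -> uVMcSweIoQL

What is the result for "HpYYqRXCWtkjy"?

Each output is the input with this applied: flip the case of every letter, then move the first 2 characters to the end (rotate left by 2).
Starting from "HpYYqRXCWtkjy": after the first operation, "hPyyQrxcwTKJY"; after the second, "yyQrxcwTKJYhP".

yyQrxcwTKJYhP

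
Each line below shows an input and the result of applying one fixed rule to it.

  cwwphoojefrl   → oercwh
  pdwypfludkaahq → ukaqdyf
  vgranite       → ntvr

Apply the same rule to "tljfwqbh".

wbtj

What's happening: swap the front and back halves of the string, then keep every other character starting from the first (positions 1st, 3rd, 5th, ...).
Working it through for "tljfwqbh": intermediate "wqbhtljf", final "wbtj".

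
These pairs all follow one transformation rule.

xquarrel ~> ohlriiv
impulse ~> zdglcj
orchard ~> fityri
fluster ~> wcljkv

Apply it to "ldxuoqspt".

cuolfhjg

What's happening: delete the last character, then shift every letter 9 places backward in the alphabet (wrapping around).
On "ldxuoqspt": the first step gives "ldxuoqsp", and the second then gives "cuolfhjg".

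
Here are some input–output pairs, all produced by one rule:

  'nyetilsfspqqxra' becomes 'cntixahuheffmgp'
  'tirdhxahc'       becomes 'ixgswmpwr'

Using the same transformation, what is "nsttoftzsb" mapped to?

Rule — shift every letter 11 places backward in the alphabet (wrapping around).
On "nsttoftzsb" that produces "chiiduiohq".

chiiduiohq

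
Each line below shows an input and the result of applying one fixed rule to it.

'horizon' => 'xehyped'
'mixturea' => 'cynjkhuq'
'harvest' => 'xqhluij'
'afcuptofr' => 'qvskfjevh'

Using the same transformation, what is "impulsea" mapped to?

In each case the input is transformed by: shift every letter 10 places backward in the alphabet (wrapping around).
"impulsea" → "ycfkbiuq".

ycfkbiuq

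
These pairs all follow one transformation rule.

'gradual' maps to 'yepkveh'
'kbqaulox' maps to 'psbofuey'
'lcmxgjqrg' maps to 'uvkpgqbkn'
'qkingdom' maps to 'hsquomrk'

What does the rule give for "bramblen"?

The pattern: shift every letter 4 places forward in the alphabet (wrapping around), then move the last 3 characters to the front (rotate right by 3).
Working it through for "bramblen": intermediate "fveqfpir", final "pirfveqf".

pirfveqf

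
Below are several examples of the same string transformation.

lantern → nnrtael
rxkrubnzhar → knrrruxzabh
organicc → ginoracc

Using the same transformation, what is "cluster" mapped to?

rstucel

Looking at the pairs, the operation is to sort the characters into alphabetical order, then move the first 3 characters to the end (rotate left by 3).
"cluster" → "celrstu" → "rstucel".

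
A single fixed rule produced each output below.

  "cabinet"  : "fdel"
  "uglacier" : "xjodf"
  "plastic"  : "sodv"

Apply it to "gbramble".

Rule — shift every letter 3 places forward in the alphabet (wrapping around), then delete the last 3 characters.
Working it through for "gbramble": intermediate "jeudpeoh", final "jeudp".
(Check on "cabinet": → "fdelqhw" → "fdel" ✓)

jeudp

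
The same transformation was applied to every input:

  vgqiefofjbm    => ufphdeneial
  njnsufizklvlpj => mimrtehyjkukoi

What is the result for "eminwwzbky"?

dlhmvvyajx

The rule is to shift every letter 1 place backward in the alphabet (wrapping around).
On "eminwwzbky" that produces "dlhmvvyajx".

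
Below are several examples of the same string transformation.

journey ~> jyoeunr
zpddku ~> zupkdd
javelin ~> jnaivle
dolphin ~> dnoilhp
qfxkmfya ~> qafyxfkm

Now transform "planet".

ptlean

Rule — take characters alternately from the front and the back (1st, last, 2nd, 2nd-last, ...).
"planet" → "ptlean".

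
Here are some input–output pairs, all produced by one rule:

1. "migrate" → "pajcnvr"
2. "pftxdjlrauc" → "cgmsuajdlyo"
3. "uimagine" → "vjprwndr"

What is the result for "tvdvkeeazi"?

metnnjirce

The rule is to move the first 2 characters to the end (rotate left by 2), then shift every letter 9 places forward in the alphabet (wrapping around).
Applying both steps to "tvdvkeeazi": "dvkeeazitv", then "metnnjirce".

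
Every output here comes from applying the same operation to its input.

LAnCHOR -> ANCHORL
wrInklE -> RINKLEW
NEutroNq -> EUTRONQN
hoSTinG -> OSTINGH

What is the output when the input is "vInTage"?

Looking at the pairs, the operation is to move the first character to the end, then convert every letter to uppercase.
Starting from "vInTage": after the first operation, "InTagev"; after the second, "INTAGEV".

INTAGEV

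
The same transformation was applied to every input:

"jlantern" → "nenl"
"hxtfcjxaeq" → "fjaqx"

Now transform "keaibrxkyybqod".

irkyqde

What's happening: move the first 3 characters to the end (rotate left by 3), then keep every other character starting from the first (positions 1st, 3rd, 5th, ...).
For "keaibrxkyybqod", step one produces "ibrxkyybqodkea"; step two turns that into "irkyqde".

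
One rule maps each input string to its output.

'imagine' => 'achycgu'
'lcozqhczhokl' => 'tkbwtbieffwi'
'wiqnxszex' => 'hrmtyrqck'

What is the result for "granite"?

hcnyalu

Looking at the pairs, the operation is to move the first 3 characters to the end (rotate left by 3), then shift every letter 6 places backward in the alphabet (wrapping around).
Working it through for "granite": intermediate "nitegra", final "hcnyalu".
(Check on "lcozqhczhokl": → "zqhczhokllco" → "tkbwtbieffwi" ✓)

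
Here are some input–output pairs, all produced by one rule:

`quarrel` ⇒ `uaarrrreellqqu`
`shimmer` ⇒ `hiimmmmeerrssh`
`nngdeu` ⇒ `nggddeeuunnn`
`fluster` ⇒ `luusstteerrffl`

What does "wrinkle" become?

riinnkklleewwr

The transformation: double every character, then move the first 3 characters to the end (rotate left by 3).
On "wrinkle": the first step gives "wwrriinnkkllee", and the second then gives "riinnkklleewwr".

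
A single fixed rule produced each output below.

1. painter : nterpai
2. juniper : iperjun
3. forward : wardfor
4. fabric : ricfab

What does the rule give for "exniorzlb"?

iorzlbexn

What's happening: move the first 3 characters to the end (rotate left by 3).
So "exniorzlb" becomes "iorzlbexn".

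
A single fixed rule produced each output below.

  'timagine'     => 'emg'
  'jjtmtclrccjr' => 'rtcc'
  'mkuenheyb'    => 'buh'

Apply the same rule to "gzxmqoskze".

Rule — take characters alternately from the front and the back (1st, last, 2nd, 2nd-last, ...), then keep one character in every 3, starting at position 2 (positions 2nd, 5th, 8th, ...).
For "gzxmqoskze" the result is "exs".
(Check on "mkuenheyb": → "mbkyueehn" → "buh" ✓)

exs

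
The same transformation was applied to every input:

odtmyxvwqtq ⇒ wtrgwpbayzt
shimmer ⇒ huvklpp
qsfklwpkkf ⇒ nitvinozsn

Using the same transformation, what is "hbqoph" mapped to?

The rule is to move the last 2 characters to the front (rotate right by 2), then shift every letter 3 places forward in the alphabet (wrapping around).
So "hbqoph" becomes "skketr".

skketr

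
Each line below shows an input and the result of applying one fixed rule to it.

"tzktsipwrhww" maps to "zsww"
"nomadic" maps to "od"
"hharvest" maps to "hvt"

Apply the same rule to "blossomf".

What's happening: keep one character in every 3, starting at position 2 (positions 2nd, 5th, 8th, ...).
Applying that to "blossomf" gives "lsf".

lsf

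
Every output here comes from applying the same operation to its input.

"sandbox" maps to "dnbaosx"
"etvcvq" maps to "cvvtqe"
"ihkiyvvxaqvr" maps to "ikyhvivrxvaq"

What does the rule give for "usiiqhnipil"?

iiqshunliip

In each case the input is transformed by: move the first 3 characters to the end (rotate left by 3), then take characters alternately from the front and the back (1st, last, 2nd, 2nd-last, ...).
So "usiiqhnipil" becomes "iiqshunliip".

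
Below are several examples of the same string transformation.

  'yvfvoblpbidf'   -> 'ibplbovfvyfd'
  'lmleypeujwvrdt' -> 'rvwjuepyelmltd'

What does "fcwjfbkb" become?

Each output is the input with this applied: move the last 2 characters to the front (rotate right by 2), then reverse the string.
On "fcwjfbkb": the first step gives "kbfcwjfb", and the second then gives "bfjwcfbk".

bfjwcfbk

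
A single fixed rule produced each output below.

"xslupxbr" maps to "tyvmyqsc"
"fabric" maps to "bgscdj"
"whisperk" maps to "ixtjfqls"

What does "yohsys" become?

pztitz

In each case the input is transformed by: shift every letter 1 place forward in the alphabet (wrapping around), then swap each adjacent pair of characters (1↔2, 3↔4, ...).
On "yohsys": the first step gives "zpitzt", and the second then gives "pztitz".
(Check on "fabric": → "gbcsjd" → "bgscdj" ✓)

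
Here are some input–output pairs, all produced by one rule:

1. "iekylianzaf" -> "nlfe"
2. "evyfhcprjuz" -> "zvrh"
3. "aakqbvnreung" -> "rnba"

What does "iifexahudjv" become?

xvui

Looking at the pairs, the operation is to keep one character in every 3, starting at position 2 (positions 2nd, 5th, 8th, ...), then sort the characters into reverse alphabetical order.
So "iifexahudjv" becomes "xvui".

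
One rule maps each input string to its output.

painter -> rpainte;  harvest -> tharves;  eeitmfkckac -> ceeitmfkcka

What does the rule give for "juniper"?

In each case the input is transformed by: move the last character to the front.
So "juniper" becomes "rjunipe".

rjunipe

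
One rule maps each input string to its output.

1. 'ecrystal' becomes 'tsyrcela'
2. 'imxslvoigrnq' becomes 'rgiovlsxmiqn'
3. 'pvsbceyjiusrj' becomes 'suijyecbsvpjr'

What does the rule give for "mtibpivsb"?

vipbitmbs

Each output is the input with this applied: move the last 2 characters to the front (rotate right by 2), then reverse the string.
For "mtibpivsb", step one produces "sbmtibpiv"; step two turns that into "vipbitmbs".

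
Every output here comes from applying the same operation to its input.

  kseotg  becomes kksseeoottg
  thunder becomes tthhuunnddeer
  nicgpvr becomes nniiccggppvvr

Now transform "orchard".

oorrcchhaarrd

Rule — double every character, then delete the last character.
So "orchard" becomes "oorrcchhaarrd".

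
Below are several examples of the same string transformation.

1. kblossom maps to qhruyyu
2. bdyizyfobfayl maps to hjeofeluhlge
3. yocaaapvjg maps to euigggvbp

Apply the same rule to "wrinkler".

cxotqrk

The transformation: shift every letter 6 places forward in the alphabet (wrapping around), then delete the last character.
Applying that to "wrinkler" gives "cxotqrk".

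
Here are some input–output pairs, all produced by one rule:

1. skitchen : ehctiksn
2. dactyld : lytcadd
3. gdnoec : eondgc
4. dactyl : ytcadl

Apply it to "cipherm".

rehpicm

The rule is to move the last character to the front, then reverse the string.
Applying both steps to "cipherm": "mcipher", then "rehpicm".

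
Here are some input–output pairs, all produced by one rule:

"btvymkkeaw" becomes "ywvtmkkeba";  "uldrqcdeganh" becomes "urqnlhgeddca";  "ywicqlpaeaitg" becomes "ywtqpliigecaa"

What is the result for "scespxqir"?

xssrqpiec

The pattern: sort the characters into reverse alphabetical order.
For "scespxqir" the result is "xssrqpiec".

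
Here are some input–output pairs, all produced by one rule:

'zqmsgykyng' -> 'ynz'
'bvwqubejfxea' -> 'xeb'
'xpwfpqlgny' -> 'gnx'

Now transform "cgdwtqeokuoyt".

oyc

The pattern: swap the first and last characters, then keep only the last 3 characters.
Applying both steps to "cgdwtqeokuoyt": "tgdwtqeokuoyc", then "oyc".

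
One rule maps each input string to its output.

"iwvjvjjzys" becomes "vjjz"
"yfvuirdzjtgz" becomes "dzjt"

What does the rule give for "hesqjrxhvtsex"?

The transformation: move the last 2 characters to the front (rotate right by 2), then keep only the last 4 characters.
For "hesqjrxhvtsex", step one produces "exhesqjrxhvts"; step two turns that into "hvts".

hvts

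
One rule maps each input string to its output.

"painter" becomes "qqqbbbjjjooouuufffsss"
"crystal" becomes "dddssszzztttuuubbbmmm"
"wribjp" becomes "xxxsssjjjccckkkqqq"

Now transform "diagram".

The transformation: repeat every character 3 times, then shift every letter 1 place forward in the alphabet (wrapping around).
Doing the same to "diagram": "eeejjjbbbhhhsssbbbnnn".

eeejjjbbbhhhsssbbbnnn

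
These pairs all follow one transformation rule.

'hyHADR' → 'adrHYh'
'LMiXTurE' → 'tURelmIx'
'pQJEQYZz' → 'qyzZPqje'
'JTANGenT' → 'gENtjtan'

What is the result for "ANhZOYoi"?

The pattern: flip the case of every letter, then swap the front and back halves of the string.
For "ANhZOYoi", step one produces "anHzoyOI"; step two turns that into "oyOIanHz".
(Check on "pQJEQYZz": → "PqjeqyzZ" → "qyzZPqje" ✓)

oyOIanHz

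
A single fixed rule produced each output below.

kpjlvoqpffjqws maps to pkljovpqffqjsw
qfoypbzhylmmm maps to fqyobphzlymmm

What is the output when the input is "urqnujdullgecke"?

runqjuudllegkce

What's happening: swap each adjacent pair of characters (1↔2, 3↔4, ...).
So "urqnujdullgecke" becomes "runqjuudllegkce".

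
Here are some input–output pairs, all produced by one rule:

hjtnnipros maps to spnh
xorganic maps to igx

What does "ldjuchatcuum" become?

uaul

The transformation: keep one character in every 3, starting at position 1 (positions 1st, 4th, 7th, ...), then reverse the string.
For "ldjuchatcuum", step one produces "luau"; step two turns that into "uaul".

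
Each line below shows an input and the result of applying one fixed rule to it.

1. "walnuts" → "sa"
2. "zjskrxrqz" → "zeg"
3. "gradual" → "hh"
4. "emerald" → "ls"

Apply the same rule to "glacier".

hl

Rule — keep one character in every 3, starting at position 3 (positions 3rd, 6th, 9th, ...), then shift every letter 7 places forward in the alphabet (wrapping around).
On "glacier" that produces "hl".
(Check on "walnuts": → "lt" → "sa" ✓)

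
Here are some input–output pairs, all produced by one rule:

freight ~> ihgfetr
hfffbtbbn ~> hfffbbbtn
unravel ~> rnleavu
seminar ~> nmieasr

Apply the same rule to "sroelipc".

poliecsr

In each case the input is transformed by: sort the characters into reverse alphabetical order, then move the first 2 characters to the end (rotate left by 2).
Doing the same to "sroelipc": "poliecsr".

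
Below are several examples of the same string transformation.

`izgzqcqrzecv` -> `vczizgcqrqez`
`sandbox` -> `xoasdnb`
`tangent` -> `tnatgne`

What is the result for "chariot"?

tohcrai

What's happening: move the last 2 characters to the front (rotate right by 2), then swap each adjacent pair of characters (1↔2, 3↔4, ...).
On "chariot": the first step gives "otchari", and the second then gives "tohcrai".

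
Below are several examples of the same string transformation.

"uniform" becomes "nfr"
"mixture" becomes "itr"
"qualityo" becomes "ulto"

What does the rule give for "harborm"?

abr

What's happening: keep every other character starting from the second (positions 2nd, 4th, 6th, ...).
Doing the same to "harborm": "abr".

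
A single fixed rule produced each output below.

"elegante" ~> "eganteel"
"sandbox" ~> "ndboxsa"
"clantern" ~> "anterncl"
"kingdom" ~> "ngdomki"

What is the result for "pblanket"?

lanketpb

The rule is to move the first 2 characters to the end (rotate left by 2).
Applying that to "pblanket" gives "lanketpb".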